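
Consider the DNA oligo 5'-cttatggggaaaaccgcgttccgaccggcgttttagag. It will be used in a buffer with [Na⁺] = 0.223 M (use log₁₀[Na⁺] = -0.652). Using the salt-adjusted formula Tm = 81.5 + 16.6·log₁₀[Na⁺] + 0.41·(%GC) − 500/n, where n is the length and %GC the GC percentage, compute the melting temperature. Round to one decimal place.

Length n = 38. Scanning the sequence gives C=9, T=9, A=8, G=12.
G+C = 21, so %GC = 21/38 × 100 = 55.263%
Salt term: 16.6 × (-0.652) = -10.823
GC term: 0.41 × 55.263 = 22.658; length term: −500/38 = −13.158
Tm = 81.5 + (-10.823) + 22.658 − 13.158 = 80.177 → 80.2°C

80.2°C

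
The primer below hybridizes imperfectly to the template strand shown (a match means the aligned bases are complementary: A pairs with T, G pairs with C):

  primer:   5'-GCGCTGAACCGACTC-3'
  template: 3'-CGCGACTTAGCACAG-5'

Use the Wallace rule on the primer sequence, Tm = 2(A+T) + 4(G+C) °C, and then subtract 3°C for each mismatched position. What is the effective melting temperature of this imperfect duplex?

Primer base counts: A=3, T=2, G=4, C=6 → A+T=5, G+C=10
Perfect-match Tm = 2(5) + 4(10) = 10 + 40 = 50°C
Mismatches (positions where the bases are not complementary): 3 (at positions 9, 12, 13)
Effective Tm = 50 − 3×3 = 50 − 9 = 41°C

41°C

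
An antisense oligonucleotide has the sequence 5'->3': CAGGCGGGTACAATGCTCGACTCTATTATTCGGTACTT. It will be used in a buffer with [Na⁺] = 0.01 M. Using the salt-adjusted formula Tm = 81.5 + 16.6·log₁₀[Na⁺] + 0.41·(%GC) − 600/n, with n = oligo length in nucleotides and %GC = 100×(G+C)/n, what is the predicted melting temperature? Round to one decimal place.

51.9°C

Length n = 38. Scanning the sequence gives G=9, T=12, C=9, A=8.
G+C = 18, so %GC = 18/38 × 100 = 47.368%
Salt term: 16.6 × (-2) = -33.2
GC term: 0.41 × 47.368 = 19.421; length term: −600/38 = −15.789
Tm = 81.5 + (-33.2) + 19.421 − 15.789 = 51.932 → 51.9°C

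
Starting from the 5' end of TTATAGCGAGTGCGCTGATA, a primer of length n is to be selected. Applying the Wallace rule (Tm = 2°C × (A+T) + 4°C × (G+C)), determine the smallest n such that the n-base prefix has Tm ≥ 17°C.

First 6 bases: TTATAG → Tm = 14°C (< 17°C)
First 7 bases: TTATAGC → Tm = 18°C (≥ 17°C)
Since every base adds ≥2°C, Tm only increases with n, so the threshold is first crossed at n = 7.

n = 7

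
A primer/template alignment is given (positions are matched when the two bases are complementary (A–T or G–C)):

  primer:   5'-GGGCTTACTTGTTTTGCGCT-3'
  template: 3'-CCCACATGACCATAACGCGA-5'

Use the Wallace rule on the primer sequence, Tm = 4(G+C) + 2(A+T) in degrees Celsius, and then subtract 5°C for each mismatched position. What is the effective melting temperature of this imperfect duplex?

Primer base counts: A=1, T=9, G=6, C=4 → A+T=10, G+C=10
Perfect-match Tm = 2(10) + 4(10) = 20 + 40 = 60°C
Mismatches (positions where the bases are not complementary): 4 (at positions 4, 5, 10, 13)
Effective Tm = 60 − 4×5 = 60 − 20 = 40°C

40°C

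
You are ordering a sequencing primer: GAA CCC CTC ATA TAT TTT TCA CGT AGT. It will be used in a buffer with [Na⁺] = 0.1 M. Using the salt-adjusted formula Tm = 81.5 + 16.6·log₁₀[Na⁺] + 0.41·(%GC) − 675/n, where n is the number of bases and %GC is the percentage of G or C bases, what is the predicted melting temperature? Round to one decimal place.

55.1°C

Length n = 27. Counting bases: A=7, G=3, T=10, C=7
G+C = 10, so %GC = 10/27 × 100 = 37.037%
Salt term: 16.6 × (-1) = -16.6
GC term: 0.41 × 37.037 = 15.185; length term: −675/27 = −25
Tm = 81.5 + (-16.6) + 15.185 − 25 = 55.085 → 55.1°C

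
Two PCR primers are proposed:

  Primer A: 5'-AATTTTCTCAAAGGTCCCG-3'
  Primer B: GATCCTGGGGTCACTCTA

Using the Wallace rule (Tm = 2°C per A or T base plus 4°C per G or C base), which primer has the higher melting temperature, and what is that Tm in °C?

Primer A: A+T=11, G+C=8 → Tm = 2(11)+4(8) = 54°C
Primer B: A+T=8, G+C=10 → Tm = 2(8)+4(10) = 56°C
54°C vs 56°C → primer B is higher.

Primer B, 56°C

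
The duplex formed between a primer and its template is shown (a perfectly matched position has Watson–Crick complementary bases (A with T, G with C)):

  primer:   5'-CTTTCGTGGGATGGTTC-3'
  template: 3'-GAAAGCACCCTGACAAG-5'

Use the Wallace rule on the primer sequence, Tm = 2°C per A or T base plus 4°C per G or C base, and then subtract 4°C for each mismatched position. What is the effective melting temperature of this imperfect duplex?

44°C

Primer base counts: A=1, T=7, G=6, C=3 → A+T=8, G+C=9
Perfect-match Tm = 2(8) + 4(9) = 16 + 36 = 52°C
Mismatches (positions where the bases are not complementary): 2 (at positions 12, 13)
Effective Tm = 52 − 2×4 = 52 − 8 = 44°C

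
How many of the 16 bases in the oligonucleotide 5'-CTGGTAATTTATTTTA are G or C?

3

Base counts: G=2, C=1, T=9, A=4
G+C = 2 + 1 = 3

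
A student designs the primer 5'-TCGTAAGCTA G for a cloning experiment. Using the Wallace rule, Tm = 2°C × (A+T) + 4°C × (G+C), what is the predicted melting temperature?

32°C

G=3, A=3, C=2, T=3
AT pairs contribute 6, GC pairs contribute 5.
Tm = 2(6) + 4(5) = 12 + 20 = 32°C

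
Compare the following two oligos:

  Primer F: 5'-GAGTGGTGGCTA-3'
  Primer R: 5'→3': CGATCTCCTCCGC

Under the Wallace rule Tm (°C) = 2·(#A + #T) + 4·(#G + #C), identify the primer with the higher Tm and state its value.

Primer R, 44°C

Primer F: A+T=5, G+C=7 → Tm = 2(5)+4(7) = 38°C
Primer R: A+T=4, G+C=9 → Tm = 2(4)+4(9) = 44°C
38°C vs 44°C → primer R is higher.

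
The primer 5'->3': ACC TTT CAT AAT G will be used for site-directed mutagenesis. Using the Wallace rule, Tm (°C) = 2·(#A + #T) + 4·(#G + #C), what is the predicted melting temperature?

A=4, C=3, T=5, G=1
A+T = 9, G+C = 4
Tm = 2×9 + 4×4 = 34°C

34°C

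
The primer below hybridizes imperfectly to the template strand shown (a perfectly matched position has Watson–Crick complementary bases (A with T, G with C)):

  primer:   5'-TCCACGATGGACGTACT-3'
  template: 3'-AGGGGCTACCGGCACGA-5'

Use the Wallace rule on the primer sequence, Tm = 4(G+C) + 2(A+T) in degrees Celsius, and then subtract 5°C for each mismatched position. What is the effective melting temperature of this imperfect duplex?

37°C

Primer base counts: A=4, T=4, G=4, C=5 → A+T=8, G+C=9
Perfect-match Tm = 2(8) + 4(9) = 16 + 36 = 52°C
Mismatches (positions where the bases are not complementary): 3 (at positions 4, 11, 15)
Effective Tm = 52 − 3×5 = 52 − 15 = 37°C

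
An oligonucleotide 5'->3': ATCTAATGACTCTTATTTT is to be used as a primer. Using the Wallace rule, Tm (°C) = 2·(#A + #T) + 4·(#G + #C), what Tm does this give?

Base counts: A=5, C=3, T=10, G=1
AT pairs contribute 15, GC pairs contribute 4.
Tm = 2×15 + 4×4 = 46°C

46°C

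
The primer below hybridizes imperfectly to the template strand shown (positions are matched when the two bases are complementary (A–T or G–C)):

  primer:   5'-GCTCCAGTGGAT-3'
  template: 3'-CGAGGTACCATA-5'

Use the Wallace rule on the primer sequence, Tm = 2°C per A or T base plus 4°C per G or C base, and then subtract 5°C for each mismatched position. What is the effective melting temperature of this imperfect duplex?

Primer base counts: A=2, T=3, G=4, C=3 → A+T=5, G+C=7
Perfect-match Tm = 2(5) + 4(7) = 10 + 28 = 38°C
Mismatches (positions where the bases are not complementary): 3 (at positions 7, 8, 10)
Effective Tm = 38 − 3×5 = 38 − 15 = 23°C

23°C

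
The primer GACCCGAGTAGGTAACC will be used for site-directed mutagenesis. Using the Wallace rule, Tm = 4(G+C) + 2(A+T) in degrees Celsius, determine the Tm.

Scanning the sequence gives A=5, C=5, G=5, T=2.
So N_AT = 7 and N_GC = 10.
Tm = 2×7 + 4×10 = 54°C

54°C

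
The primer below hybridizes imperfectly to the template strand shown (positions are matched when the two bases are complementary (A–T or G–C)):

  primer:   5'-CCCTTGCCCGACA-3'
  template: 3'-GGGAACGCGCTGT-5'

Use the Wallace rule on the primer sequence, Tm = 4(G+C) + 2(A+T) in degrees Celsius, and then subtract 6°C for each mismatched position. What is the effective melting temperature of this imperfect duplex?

38°C

Primer base counts: A=2, T=2, G=2, C=7 → A+T=4, G+C=9
Perfect-match Tm = 2(4) + 4(9) = 8 + 36 = 44°C
Mismatches (positions where the bases are not complementary): 1 (at position 8)
Effective Tm = 44 − 1×6 = 44 − 6 = 38°C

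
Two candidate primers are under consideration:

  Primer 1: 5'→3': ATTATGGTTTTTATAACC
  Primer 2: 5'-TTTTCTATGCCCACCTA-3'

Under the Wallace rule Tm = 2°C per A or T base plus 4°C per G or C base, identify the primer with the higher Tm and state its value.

Primer 1: A+T=14, G+C=4 → Tm = 2(14)+4(4) = 44°C
Primer 2: A+T=10, G+C=7 → Tm = 2(10)+4(7) = 48°C
44°C vs 48°C → primer 2 is higher.

Primer 2, 48°C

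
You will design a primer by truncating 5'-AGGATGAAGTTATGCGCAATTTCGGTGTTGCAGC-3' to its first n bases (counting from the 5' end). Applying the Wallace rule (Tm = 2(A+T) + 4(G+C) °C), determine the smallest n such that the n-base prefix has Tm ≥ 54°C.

First 18 bases: AGGATGAAGTTATGCGCA → Tm = 52°C (< 54°C)
First 19 bases: AGGATGAAGTTATGCGCAA → Tm = 54°C (≥ 54°C)
Since every base adds ≥2°C, Tm only increases with n, so the threshold is first crossed at n = 19.

n = 19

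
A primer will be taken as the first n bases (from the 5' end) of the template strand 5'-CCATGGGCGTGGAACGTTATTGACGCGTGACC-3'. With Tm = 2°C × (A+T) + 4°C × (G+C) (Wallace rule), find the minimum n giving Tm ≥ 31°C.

First 8 bases: CCATGGGC → Tm = 28°C (< 31°C)
First 9 bases: CCATGGGCG → Tm = 32°C (≥ 31°C)
Each additional base adds 2°C (A/T) or 4°C (G/C), so Tm is non-decreasing in n; n = 9 is the first length to reach 31°C.

n = 9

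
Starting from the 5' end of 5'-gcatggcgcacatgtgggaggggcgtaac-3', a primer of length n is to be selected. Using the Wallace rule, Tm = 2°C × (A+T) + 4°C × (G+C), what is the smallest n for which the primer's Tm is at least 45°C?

First 13 bases: GCATGGCGCACAT → Tm = 42°C (< 45°C)
First 14 bases: GCATGGCGCACATG → Tm = 46°C (≥ 45°C)
Since every base adds ≥2°C, Tm only increases with n, so the threshold is first crossed at n = 14.

n = 14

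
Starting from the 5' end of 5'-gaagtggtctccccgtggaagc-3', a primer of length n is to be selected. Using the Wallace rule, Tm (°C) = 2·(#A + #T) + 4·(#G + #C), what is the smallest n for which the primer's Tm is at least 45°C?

First 13 bases: GAAGTGGTCTCCC → Tm = 42°C (< 45°C)
First 14 bases: GAAGTGGTCTCCCC → Tm = 46°C (≥ 45°C)
Since every base adds ≥2°C, Tm only increases with n, so the threshold is first crossed at n = 14.

n = 14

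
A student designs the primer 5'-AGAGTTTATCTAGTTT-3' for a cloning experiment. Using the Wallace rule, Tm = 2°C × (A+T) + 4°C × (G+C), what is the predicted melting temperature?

Base counts: C=1, A=4, T=8, G=3
AT pairs contribute 12, GC pairs contribute 4.
Tm = 4·4 + 2·12 = 16 + 24 = 40°C

40°C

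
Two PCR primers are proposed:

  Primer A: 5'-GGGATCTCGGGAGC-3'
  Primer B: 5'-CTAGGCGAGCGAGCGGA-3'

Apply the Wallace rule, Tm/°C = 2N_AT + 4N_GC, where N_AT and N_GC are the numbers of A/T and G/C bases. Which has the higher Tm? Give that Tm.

Primer B, 58°C

Primer A: A+T=4, G+C=10 → Tm = 2(4)+4(10) = 48°C
Primer B: A+T=5, G+C=12 → Tm = 2(5)+4(12) = 58°C
48°C vs 58°C → primer B is higher.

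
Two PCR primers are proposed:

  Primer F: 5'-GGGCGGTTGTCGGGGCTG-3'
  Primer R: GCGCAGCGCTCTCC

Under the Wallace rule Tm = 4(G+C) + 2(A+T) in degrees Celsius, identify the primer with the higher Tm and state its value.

Primer F: A+T=4, G+C=14 → Tm = 2(4)+4(14) = 64°C
Primer R: A+T=3, G+C=11 → Tm = 2(3)+4(11) = 50°C
64°C vs 50°C → primer F is higher.

Primer F, 64°C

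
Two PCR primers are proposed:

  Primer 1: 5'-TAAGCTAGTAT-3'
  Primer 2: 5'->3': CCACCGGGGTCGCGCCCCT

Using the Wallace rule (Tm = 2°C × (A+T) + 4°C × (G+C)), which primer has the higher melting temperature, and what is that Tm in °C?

Primer 2, 70°C

Primer 1: A+T=8, G+C=3 → Tm = 2(8)+4(3) = 28°C
Primer 2: A+T=3, G+C=16 → Tm = 2(3)+4(16) = 70°C
28°C vs 70°C → primer 2 is higher.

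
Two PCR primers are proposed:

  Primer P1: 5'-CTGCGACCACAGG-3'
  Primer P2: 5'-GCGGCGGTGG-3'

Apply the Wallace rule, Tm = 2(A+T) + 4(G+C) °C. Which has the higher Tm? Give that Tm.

Primer P1, 44°C

Primer P1: A+T=4, G+C=9 → Tm = 2(4)+4(9) = 44°C
Primer P2: A+T=1, G+C=9 → Tm = 2(1)+4(9) = 38°C
44°C vs 38°C → primer P1 is higher.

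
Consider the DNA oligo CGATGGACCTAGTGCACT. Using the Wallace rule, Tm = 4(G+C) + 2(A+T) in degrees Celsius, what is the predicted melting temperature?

56°C

Counting bases: A=4, C=5, T=4, G=5
A+T = 8, G+C = 10
Tm = 2×8 + 4×10 = 56°C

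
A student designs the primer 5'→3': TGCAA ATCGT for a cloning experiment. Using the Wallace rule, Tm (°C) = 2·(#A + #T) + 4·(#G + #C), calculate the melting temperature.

Counting bases: G=2, T=3, C=2, A=3
So N_AT = 6 and N_GC = 4.
Tm = 2×6 + 4×4 = 28°C

28°C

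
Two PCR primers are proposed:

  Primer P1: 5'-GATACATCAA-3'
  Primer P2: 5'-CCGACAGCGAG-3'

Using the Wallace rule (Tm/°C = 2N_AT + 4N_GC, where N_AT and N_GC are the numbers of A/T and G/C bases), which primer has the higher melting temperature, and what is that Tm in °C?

Primer P2, 38°C

Primer P1: A+T=7, G+C=3 → Tm = 2(7)+4(3) = 26°C
Primer P2: A+T=3, G+C=8 → Tm = 2(3)+4(8) = 38°C
26°C vs 38°C → primer P2 is higher.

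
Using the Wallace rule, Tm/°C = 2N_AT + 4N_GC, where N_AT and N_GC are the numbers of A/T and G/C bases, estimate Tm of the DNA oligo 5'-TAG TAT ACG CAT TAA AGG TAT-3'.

54°C

Base counts: G=4, A=8, T=7, C=2
AT pairs contribute 15, GC pairs contribute 6.
Tm = 2×15 + 4×6 = 54°C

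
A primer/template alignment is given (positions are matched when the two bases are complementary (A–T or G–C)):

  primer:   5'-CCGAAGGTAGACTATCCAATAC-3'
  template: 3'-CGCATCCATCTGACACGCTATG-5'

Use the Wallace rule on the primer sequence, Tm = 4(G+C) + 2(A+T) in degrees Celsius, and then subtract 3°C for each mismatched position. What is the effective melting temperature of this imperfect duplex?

49°C

Primer base counts: A=8, T=4, G=4, C=6 → A+T=12, G+C=10
Perfect-match Tm = 2(12) + 4(10) = 24 + 40 = 64°C
Mismatches (positions where the bases are not complementary): 5 (at positions 1, 4, 14, 16, 18)
Effective Tm = 64 − 5×3 = 64 − 15 = 49°C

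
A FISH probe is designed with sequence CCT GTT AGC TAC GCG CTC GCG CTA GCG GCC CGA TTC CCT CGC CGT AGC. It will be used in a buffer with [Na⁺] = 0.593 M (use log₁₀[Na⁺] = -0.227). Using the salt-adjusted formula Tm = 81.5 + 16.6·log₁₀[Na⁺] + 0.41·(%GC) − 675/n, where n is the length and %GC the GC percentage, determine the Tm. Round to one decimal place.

Length n = 48. Base counts: G=13, A=5, C=20, T=10
G+C = 33, so %GC = 33/48 × 100 = 68.75%
Salt term: 16.6 × (-0.227) = -3.768
GC term: 0.41 × 68.75 = 28.188; length term: −675/48 = −14.062
Tm = 81.5 + (-3.768) + 28.188 − 14.062 = 91.858 → 91.9°C

91.9°C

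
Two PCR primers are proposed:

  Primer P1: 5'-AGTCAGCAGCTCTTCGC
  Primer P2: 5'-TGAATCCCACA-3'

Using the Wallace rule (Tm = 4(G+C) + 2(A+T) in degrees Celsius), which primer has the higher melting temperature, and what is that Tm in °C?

Primer P1: A+T=7, G+C=10 → Tm = 2(7)+4(10) = 54°C
Primer P2: A+T=6, G+C=5 → Tm = 2(6)+4(5) = 32°C
54°C vs 32°C → primer P1 is higher.

Primer P1, 54°C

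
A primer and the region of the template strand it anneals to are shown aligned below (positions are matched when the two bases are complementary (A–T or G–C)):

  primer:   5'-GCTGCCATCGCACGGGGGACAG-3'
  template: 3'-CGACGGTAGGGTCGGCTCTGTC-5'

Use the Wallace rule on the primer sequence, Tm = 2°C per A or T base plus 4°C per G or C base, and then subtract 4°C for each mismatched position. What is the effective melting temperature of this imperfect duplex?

56°C

Primer base counts: A=4, T=2, G=9, C=7 → A+T=6, G+C=16
Perfect-match Tm = 2(6) + 4(16) = 12 + 64 = 76°C
Mismatches (positions where the bases are not complementary): 5 (at positions 10, 13, 14, 15, 17)
Effective Tm = 76 − 5×4 = 76 − 20 = 56°C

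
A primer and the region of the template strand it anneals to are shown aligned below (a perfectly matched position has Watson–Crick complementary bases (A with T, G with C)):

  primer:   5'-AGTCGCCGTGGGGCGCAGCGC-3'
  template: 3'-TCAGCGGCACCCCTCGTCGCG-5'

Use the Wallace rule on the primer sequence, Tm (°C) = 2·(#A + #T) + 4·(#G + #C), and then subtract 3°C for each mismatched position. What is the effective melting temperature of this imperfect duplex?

Primer base counts: A=2, T=2, G=10, C=7 → A+T=4, G+C=17
Perfect-match Tm = 2(4) + 4(17) = 8 + 68 = 76°C
Mismatches (positions where the bases are not complementary): 1 (at position 14)
Effective Tm = 76 − 1×3 = 76 − 3 = 73°C

73°C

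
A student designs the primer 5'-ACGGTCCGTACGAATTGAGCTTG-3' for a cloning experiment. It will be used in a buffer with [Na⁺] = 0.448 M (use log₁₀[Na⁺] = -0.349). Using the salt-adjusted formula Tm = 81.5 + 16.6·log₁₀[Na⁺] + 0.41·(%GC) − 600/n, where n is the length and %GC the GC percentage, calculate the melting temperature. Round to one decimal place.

71.0°C

Length n = 23. Base counts: T=6, C=5, G=7, A=5
G+C = 12, so %GC = 12/23 × 100 = 52.174%
Salt term: 16.6 × (-0.349) = -5.793
GC term: 0.41 × 52.174 = 21.391; length term: −600/23 = −26.087
Tm = 81.5 + (-5.793) + 21.391 − 26.087 = 71.011 → 71.0°C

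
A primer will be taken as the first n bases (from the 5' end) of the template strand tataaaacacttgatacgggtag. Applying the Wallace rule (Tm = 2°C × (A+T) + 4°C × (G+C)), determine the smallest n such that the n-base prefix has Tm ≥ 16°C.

n = 8

First 7 bases: TATAAAA → Tm = 14°C (< 16°C)
First 8 bases: TATAAAAC → Tm = 18°C (≥ 16°C)
Since every base adds ≥2°C, Tm only increases with n, so the threshold is first crossed at n = 8.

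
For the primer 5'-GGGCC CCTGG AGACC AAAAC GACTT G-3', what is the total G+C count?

T=3, A=7, G=8, C=8
G+C = 8 + 8 = 16

16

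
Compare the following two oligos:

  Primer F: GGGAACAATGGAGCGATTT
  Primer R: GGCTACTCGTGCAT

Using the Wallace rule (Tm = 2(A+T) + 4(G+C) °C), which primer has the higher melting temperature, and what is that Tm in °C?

Primer F: A+T=10, G+C=9 → Tm = 2(10)+4(9) = 56°C
Primer R: A+T=6, G+C=8 → Tm = 2(6)+4(8) = 44°C
56°C vs 44°C → primer F is higher.

Primer F, 56°C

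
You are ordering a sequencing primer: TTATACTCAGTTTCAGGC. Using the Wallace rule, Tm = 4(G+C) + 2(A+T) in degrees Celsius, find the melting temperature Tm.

50°C

Counting bases: A=4, G=3, T=7, C=4
A+T = 11, G+C = 7
Tm = 2(11) + 4(7) = 22 + 28 = 50°C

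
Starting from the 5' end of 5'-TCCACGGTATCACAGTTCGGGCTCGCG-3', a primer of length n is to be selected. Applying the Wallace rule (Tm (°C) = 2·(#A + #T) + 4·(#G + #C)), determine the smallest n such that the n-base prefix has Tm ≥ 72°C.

First 22 bases: TCCACGGTATCACAGTTCGGGC → Tm = 70°C (< 72°C)
First 23 bases: TCCACGGTATCACAGTTCGGGCT → Tm = 72°C (≥ 72°C)
Each additional base adds 2°C (A/T) or 4°C (G/C), so Tm is non-decreasing in n; n = 23 is the first length to reach 72°C.

n = 23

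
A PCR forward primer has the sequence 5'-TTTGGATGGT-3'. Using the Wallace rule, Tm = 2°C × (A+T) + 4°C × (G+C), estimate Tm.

C=0, T=5, A=1, G=4
So N_AT = 6 and N_GC = 4.
Tm = 4·4 + 2·6 = 16 + 12 = 28°C

28°C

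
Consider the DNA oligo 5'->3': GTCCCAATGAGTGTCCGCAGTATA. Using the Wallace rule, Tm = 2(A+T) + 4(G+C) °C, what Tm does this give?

Scanning the sequence gives G=6, A=6, T=6, C=6.
AT pairs contribute 12, GC pairs contribute 12.
Tm = 2×12 + 4×12 = 72°C

72°C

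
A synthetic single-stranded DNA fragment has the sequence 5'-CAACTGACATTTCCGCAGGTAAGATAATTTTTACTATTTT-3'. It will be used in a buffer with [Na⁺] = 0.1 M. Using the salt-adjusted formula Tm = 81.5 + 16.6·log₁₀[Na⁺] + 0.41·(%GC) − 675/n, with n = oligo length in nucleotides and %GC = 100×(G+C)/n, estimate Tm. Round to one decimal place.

Length n = 40. Scanning the sequence gives T=16, G=5, C=7, A=12.
G+C = 12, so %GC = 12/40 × 100 = 30%
Salt term: 16.6 × (-1) = -16.6
GC term: 0.41 × 30 = 12.3; length term: −675/40 = −16.875
Tm = 81.5 + (-16.6) + 12.3 − 16.875 = 60.325 → 60.3°C

60.3°C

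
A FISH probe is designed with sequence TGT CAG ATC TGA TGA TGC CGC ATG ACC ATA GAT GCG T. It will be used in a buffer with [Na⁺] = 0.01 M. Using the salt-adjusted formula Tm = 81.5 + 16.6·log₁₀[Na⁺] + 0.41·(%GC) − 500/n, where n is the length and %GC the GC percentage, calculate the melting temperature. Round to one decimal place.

Length n = 37. Base counts: C=8, T=10, A=9, G=10
G+C = 18, so %GC = 18/37 × 100 = 48.649%
Salt term: 16.6 × (-2) = -33.2
GC term: 0.41 × 48.649 = 19.946; length term: −500/37 = −13.514
Tm = 81.5 + (-33.2) + 19.946 − 13.514 = 54.732 → 54.7°C

54.7°C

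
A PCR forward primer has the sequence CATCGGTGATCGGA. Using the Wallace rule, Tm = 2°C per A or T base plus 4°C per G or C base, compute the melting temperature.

44°C

A=3, T=3, C=3, G=5
A+T = 6, G+C = 8
Tm = 4·8 + 2·6 = 32 + 12 = 44°C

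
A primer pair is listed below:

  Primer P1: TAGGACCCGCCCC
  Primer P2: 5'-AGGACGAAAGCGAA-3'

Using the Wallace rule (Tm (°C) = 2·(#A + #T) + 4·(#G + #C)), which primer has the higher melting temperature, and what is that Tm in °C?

Primer P1, 46°C

Primer P1: A+T=3, G+C=10 → Tm = 2(3)+4(10) = 46°C
Primer P2: A+T=7, G+C=7 → Tm = 2(7)+4(7) = 42°C
46°C vs 42°C → primer P1 is higher.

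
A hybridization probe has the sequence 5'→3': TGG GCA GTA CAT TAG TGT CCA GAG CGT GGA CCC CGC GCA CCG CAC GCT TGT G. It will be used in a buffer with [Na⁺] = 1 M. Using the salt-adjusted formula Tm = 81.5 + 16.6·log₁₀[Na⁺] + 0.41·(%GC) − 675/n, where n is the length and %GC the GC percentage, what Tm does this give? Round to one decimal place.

94.5°C

Length n = 52. Base counts: A=9, C=16, T=10, G=17
G+C = 33, so %GC = 33/52 × 100 = 63.462%
Salt term: 16.6 × (0) = 0
GC term: 0.41 × 63.462 = 26.019; length term: −675/52 = −12.981
Tm = 81.5 + (0) + 26.019 − 12.981 = 94.538 → 94.5°C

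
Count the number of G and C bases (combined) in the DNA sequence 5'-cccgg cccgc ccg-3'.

T=0, G=4, A=0, C=9
G+C = 4 + 9 = 13

13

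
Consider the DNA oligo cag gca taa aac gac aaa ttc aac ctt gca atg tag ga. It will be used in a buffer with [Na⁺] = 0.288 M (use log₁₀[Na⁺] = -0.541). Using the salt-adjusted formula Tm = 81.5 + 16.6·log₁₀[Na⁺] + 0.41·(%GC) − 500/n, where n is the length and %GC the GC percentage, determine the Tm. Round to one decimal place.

Length n = 38. G=7, C=8, T=7, A=16
G+C = 15, so %GC = 15/38 × 100 = 39.474%
Salt term: 16.6 × (-0.541) = -8.981
GC term: 0.41 × 39.474 = 16.184; length term: −500/38 = −13.158
Tm = 81.5 + (-8.981) + 16.184 − 13.158 = 75.545 → 75.5°C

75.5°C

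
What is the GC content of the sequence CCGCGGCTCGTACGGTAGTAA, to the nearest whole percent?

62%

Scanning the sequence gives G=7, C=6, A=4, T=4.
G+C = 7 + 6 = 13 out of 21 bases
%GC = 13/21 × 100 = 61.9% ≈ 62%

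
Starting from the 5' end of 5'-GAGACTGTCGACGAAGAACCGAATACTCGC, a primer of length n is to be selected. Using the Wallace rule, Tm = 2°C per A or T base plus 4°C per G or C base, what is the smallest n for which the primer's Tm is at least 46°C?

First 14 bases: GAGACTGTCGACGA → Tm = 44°C (< 46°C)
First 15 bases: GAGACTGTCGACGAA → Tm = 46°C (≥ 46°C)
Each additional base adds 2°C (A/T) or 4°C (G/C), so Tm is non-decreasing in n; n = 15 is the first length to reach 46°C.

n = 15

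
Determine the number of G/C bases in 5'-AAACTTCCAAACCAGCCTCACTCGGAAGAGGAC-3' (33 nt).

17

Scanning the sequence gives C=11, T=4, G=6, A=12.
G+C = 6 + 11 = 17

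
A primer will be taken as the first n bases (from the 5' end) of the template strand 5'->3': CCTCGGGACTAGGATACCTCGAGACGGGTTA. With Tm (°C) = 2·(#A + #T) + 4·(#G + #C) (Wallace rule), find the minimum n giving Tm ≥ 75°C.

n = 24

First 23 bases: CCTCGGGACTAGGATACCTCGAG → Tm = 74°C (< 75°C)
First 24 bases: CCTCGGGACTAGGATACCTCGAGA → Tm = 76°C (≥ 75°C)
Since every base adds ≥2°C, Tm only increases with n, so the threshold is first crossed at n = 24.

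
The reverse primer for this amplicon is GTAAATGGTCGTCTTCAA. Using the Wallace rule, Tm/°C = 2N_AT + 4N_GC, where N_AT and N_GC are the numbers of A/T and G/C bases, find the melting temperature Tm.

50°C

Base counts: T=6, A=5, G=4, C=3
So N_AT = 11 and N_GC = 7.
Tm = 2(11) + 4(7) = 22 + 28 = 50°C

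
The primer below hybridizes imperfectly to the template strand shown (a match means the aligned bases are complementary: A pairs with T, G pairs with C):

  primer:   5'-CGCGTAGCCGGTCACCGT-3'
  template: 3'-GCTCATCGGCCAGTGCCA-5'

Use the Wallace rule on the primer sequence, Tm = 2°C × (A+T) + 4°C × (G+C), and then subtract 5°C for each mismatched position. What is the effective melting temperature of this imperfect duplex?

52°C

Primer base counts: A=2, T=3, G=6, C=7 → A+T=5, G+C=13
Perfect-match Tm = 2(5) + 4(13) = 10 + 52 = 62°C
Mismatches (positions where the bases are not complementary): 2 (at positions 3, 16)
Effective Tm = 62 − 2×5 = 62 − 10 = 52°C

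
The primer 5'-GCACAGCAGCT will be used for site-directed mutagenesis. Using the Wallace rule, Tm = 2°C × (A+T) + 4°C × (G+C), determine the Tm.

G=3, T=1, A=3, C=4
A+T = 4, G+C = 7
Tm = 2(4) + 4(7) = 8 + 28 = 36°C

36°C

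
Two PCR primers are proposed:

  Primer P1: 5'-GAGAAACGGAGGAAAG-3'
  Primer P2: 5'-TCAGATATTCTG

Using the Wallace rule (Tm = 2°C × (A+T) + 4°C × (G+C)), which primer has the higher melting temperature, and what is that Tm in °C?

Primer P1, 48°C

Primer P1: A+T=8, G+C=8 → Tm = 2(8)+4(8) = 48°C
Primer P2: A+T=8, G+C=4 → Tm = 2(8)+4(4) = 32°C
48°C vs 32°C → primer P1 is higher.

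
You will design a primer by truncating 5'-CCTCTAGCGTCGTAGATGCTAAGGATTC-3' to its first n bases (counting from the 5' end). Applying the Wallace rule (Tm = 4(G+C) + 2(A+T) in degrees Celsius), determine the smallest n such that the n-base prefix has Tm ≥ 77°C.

First 25 bases: CCTCTAGCGTCGTAGATGCTAAGGA → Tm = 76°C (< 77°C)
First 26 bases: CCTCTAGCGTCGTAGATGCTAAGGAT → Tm = 78°C (≥ 77°C)
Since every base adds ≥2°C, Tm only increases with n, so the threshold is first crossed at n = 26.

n = 26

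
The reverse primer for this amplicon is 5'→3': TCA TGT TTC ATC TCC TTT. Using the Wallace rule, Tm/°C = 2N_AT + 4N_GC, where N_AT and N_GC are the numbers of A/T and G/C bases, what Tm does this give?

48°C

Base counts: C=5, A=2, G=1, T=10
So N_AT = 12 and N_GC = 6.
Tm = 2×12 + 4×6 = 48°C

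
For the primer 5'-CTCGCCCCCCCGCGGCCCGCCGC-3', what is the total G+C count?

22

Counting bases: T=1, G=6, C=16, A=0
G+C = 6 + 16 = 22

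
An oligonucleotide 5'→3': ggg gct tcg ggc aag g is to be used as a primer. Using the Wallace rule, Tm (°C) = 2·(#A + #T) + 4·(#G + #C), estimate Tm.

Base counts: T=2, G=9, A=2, C=3
A+T = 4, G+C = 12
Tm = 2×4 + 4×12 = 56°C

56°C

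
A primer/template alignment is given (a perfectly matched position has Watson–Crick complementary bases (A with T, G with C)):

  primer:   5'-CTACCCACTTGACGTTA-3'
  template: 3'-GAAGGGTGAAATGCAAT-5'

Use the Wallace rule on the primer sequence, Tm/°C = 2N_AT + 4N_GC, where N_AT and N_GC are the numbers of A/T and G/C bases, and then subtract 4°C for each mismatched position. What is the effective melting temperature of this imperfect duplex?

42°C

Primer base counts: A=4, T=5, G=2, C=6 → A+T=9, G+C=8
Perfect-match Tm = 2(9) + 4(8) = 18 + 32 = 50°C
Mismatches (positions where the bases are not complementary): 2 (at positions 3, 11)
Effective Tm = 50 − 2×4 = 50 − 8 = 42°C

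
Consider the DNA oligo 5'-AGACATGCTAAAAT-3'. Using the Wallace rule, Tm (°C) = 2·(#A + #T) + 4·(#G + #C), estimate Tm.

36°C

Base counts: G=2, T=3, C=2, A=7
A+T = 10, G+C = 4
Tm = 4·4 + 2·10 = 16 + 20 = 36°C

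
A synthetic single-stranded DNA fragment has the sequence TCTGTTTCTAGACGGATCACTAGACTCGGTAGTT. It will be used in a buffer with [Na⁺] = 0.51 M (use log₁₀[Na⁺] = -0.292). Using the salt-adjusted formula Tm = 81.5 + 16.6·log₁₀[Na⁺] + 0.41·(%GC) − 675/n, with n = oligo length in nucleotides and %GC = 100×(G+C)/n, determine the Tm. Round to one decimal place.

Length n = 34. Counting bases: G=8, C=7, A=7, T=12
G+C = 15, so %GC = 15/34 × 100 = 44.118%
Salt term: 16.6 × (-0.292) = -4.847
GC term: 0.41 × 44.118 = 18.088; length term: −675/34 = −19.853
Tm = 81.5 + (-4.847) + 18.088 − 19.853 = 74.888 → 74.9°C

74.9°C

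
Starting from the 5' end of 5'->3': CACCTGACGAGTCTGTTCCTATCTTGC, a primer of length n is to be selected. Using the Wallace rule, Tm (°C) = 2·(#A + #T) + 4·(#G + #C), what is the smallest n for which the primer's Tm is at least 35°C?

n = 11

First 10 bases: CACCTGACGA → Tm = 32°C (< 35°C)
First 11 bases: CACCTGACGAG → Tm = 36°C (≥ 35°C)
Since every base adds ≥2°C, Tm only increases with n, so the threshold is first crossed at n = 11.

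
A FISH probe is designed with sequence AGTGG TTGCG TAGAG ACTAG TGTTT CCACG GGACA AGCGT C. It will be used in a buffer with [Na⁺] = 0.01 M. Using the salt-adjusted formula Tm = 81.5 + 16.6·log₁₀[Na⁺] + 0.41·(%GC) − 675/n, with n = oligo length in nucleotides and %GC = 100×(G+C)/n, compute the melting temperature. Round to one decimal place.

53.8°C

Length n = 41. Base counts: T=10, A=9, G=14, C=8
G+C = 22, so %GC = 22/41 × 100 = 53.659%
Salt term: 16.6 × (-2) = -33.2
GC term: 0.41 × 53.659 = 22; length term: −675/41 = −16.463
Tm = 81.5 + (-33.2) + 22 − 16.463 = 53.837 → 53.8°C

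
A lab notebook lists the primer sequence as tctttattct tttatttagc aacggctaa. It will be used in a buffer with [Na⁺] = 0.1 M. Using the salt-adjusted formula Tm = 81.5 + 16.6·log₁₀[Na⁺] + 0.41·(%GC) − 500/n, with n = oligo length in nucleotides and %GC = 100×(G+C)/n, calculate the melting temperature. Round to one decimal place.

59.0°C

Length n = 29. Counting bases: C=5, T=14, G=3, A=7
G+C = 8, so %GC = 8/29 × 100 = 27.586%
Salt term: 16.6 × (-1) = -16.6
GC term: 0.41 × 27.586 = 11.31; length term: −500/29 = −17.241
Tm = 81.5 + (-16.6) + 11.31 − 17.241 = 58.969 → 59.0°C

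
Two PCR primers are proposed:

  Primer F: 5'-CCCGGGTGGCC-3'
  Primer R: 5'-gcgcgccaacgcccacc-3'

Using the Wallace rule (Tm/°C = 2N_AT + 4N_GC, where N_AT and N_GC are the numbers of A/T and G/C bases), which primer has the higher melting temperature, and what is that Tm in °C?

Primer F: A+T=1, G+C=10 → Tm = 2(1)+4(10) = 42°C
Primer R: A+T=3, G+C=14 → Tm = 2(3)+4(14) = 62°C
42°C vs 62°C → primer R is higher.

Primer R, 62°C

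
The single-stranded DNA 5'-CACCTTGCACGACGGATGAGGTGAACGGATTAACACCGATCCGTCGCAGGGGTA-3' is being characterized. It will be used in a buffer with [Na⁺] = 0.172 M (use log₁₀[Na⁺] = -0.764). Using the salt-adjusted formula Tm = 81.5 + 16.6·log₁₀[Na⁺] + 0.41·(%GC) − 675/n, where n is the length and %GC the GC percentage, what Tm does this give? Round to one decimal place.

79.9°C

Length n = 54. Base counts: A=14, G=17, C=14, T=9
G+C = 31, so %GC = 31/54 × 100 = 57.407%
Salt term: 16.6 × (-0.764) = -12.682
GC term: 0.41 × 57.407 = 23.537; length term: −675/54 = −12.5
Tm = 81.5 + (-12.682) + 23.537 − 12.5 = 79.855 → 79.9°C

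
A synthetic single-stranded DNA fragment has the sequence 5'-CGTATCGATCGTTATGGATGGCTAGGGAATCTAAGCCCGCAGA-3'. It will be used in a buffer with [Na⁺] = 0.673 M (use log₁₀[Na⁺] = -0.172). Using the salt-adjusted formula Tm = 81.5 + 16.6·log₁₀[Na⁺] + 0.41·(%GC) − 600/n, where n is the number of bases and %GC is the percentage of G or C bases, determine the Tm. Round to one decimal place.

85.7°C

Length n = 43. C=9, T=10, A=11, G=13
G+C = 22, so %GC = 22/43 × 100 = 51.163%
Salt term: 16.6 × (-0.172) = -2.855
GC term: 0.41 × 51.163 = 20.977; length term: −600/43 = −13.953
Tm = 81.5 + (-2.855) + 20.977 − 13.953 = 85.669 → 85.7°C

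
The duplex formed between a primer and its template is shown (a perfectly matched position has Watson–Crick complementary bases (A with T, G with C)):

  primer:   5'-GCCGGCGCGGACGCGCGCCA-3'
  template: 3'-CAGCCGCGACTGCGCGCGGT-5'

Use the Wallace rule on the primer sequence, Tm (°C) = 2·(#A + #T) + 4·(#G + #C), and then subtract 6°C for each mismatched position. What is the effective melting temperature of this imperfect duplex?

64°C

Primer base counts: A=2, T=0, G=9, C=9 → A+T=2, G+C=18
Perfect-match Tm = 2(2) + 4(18) = 4 + 72 = 76°C
Mismatches (positions where the bases are not complementary): 2 (at positions 2, 9)
Effective Tm = 76 − 2×6 = 76 − 12 = 64°C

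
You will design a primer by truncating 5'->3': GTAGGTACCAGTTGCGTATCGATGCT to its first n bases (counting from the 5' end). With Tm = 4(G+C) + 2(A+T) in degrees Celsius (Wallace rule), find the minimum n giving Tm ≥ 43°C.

First 14 bases: GTAGGTACCAGTTG → Tm = 42°C (< 43°C)
First 15 bases: GTAGGTACCAGTTGC → Tm = 46°C (≥ 43°C)
Since every base adds ≥2°C, Tm only increases with n, so the threshold is first crossed at n = 15.

n = 15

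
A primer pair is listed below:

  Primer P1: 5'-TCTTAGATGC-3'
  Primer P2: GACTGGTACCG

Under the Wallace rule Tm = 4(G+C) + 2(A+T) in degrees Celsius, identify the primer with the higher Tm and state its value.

Primer P1: A+T=6, G+C=4 → Tm = 2(6)+4(4) = 28°C
Primer P2: A+T=4, G+C=7 → Tm = 2(4)+4(7) = 36°C
28°C vs 36°C → primer P2 is higher.

Primer P2, 36°C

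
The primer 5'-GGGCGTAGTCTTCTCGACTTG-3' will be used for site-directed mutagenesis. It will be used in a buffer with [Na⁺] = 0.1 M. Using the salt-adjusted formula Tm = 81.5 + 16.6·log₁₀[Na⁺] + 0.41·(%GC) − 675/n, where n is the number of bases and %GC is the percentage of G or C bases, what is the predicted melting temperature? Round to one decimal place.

56.2°C

Length n = 21. T=7, C=5, A=2, G=7
G+C = 12, so %GC = 12/21 × 100 = 57.143%
Salt term: 16.6 × (-1) = -16.6
GC term: 0.41 × 57.143 = 23.429; length term: −675/21 = −32.143
Tm = 81.5 + (-16.6) + 23.429 − 32.143 = 56.186 → 56.2°C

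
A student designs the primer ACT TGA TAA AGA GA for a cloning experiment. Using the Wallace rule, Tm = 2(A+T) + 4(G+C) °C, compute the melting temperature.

Counting bases: T=3, G=3, C=1, A=7
AT pairs contribute 10, GC pairs contribute 4.
Tm = 2×10 + 4×4 = 36°C

36°C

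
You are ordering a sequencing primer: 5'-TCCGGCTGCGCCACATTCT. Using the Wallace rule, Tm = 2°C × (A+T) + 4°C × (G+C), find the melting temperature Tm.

A=2, C=8, G=4, T=5
A+T = 7, G+C = 12
Tm = 2(7) + 4(12) = 14 + 48 = 62°C

62°C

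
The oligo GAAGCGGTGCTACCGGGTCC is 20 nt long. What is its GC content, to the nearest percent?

70%

Base counts: T=3, C=6, A=3, G=8
G+C = 8 + 6 = 14 out of 20 bases
%GC = 14/20 × 100 = 70% ≈ 70%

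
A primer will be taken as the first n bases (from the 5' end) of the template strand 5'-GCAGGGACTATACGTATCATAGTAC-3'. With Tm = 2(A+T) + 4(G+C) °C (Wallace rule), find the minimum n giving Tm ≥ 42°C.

n = 14

First 13 bases: GCAGGGACTATAC → Tm = 40°C (< 42°C)
First 14 bases: GCAGGGACTATACG → Tm = 44°C (≥ 42°C)
Each additional base adds 2°C (A/T) or 4°C (G/C), so Tm is non-decreasing in n; n = 14 is the first length to reach 42°C.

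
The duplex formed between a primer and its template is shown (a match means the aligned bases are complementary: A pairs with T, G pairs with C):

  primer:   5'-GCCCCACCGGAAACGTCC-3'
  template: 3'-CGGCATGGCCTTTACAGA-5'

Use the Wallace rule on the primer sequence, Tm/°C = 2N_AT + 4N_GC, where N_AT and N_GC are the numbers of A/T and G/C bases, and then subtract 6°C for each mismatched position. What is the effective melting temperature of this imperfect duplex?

38°C

Primer base counts: A=4, T=1, G=4, C=9 → A+T=5, G+C=13
Perfect-match Tm = 2(5) + 4(13) = 10 + 52 = 62°C
Mismatches (positions where the bases are not complementary): 4 (at positions 4, 5, 14, 18)
Effective Tm = 62 − 4×6 = 62 − 24 = 38°C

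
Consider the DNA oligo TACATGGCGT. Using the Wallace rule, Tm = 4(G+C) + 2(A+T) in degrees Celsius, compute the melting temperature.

Base counts: A=2, G=3, C=2, T=3
A+T = 5, G+C = 5
Tm = 4·5 + 2·5 = 20 + 10 = 30°C

30°C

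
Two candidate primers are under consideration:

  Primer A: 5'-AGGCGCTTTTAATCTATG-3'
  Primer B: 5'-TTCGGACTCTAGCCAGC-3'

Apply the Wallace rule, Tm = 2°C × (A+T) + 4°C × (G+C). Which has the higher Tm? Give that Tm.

Primer B, 54°C

Primer A: A+T=11, G+C=7 → Tm = 2(11)+4(7) = 50°C
Primer B: A+T=7, G+C=10 → Tm = 2(7)+4(10) = 54°C
50°C vs 54°C → primer B is higher.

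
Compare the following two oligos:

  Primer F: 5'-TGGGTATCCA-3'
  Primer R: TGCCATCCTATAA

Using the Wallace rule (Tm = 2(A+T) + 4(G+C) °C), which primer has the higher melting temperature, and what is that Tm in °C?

Primer F: A+T=5, G+C=5 → Tm = 2(5)+4(5) = 30°C
Primer R: A+T=8, G+C=5 → Tm = 2(8)+4(5) = 36°C
30°C vs 36°C → primer R is higher.

Primer R, 36°C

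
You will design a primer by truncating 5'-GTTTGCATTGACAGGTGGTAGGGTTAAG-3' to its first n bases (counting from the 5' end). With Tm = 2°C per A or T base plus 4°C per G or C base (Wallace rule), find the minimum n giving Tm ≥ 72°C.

n = 24

First 23 bases: GTTTGCATTGACAGGTGGTAGGG → Tm = 70°C (< 72°C)
First 24 bases: GTTTGCATTGACAGGTGGTAGGGT → Tm = 72°C (≥ 72°C)
Since every base adds ≥2°C, Tm only increases with n, so the threshold is first crossed at n = 24.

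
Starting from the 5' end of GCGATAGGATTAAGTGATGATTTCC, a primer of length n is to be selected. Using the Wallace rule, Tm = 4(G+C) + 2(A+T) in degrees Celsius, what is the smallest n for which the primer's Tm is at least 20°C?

n = 7

First 6 bases: GCGATA → Tm = 18°C (< 20°C)
First 7 bases: GCGATAG → Tm = 22°C (≥ 20°C)
Each additional base adds 2°C (A/T) or 4°C (G/C), so Tm is non-decreasing in n; n = 7 is the first length to reach 20°C.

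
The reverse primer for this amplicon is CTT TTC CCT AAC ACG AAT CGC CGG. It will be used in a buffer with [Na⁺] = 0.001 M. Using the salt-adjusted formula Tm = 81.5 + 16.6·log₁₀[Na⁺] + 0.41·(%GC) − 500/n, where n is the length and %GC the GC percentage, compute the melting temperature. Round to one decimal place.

Length n = 24. T=6, A=5, G=4, C=9
G+C = 13, so %GC = 13/24 × 100 = 54.167%
Salt term: 16.6 × (-3) = -49.8
GC term: 0.41 × 54.167 = 22.208; length term: −500/24 = −20.833
Tm = 81.5 + (-49.8) + 22.208 − 20.833 = 33.075 → 33.1°C

33.1°C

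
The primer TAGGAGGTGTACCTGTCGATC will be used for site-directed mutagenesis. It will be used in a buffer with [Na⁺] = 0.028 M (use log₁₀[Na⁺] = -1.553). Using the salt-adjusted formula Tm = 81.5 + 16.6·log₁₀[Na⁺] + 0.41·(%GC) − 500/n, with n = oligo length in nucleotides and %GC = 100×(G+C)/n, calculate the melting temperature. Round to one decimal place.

53.4°C

Length n = 21. G=7, A=4, C=4, T=6
G+C = 11, so %GC = 11/21 × 100 = 52.381%
Salt term: 16.6 × (-1.553) = -25.78
GC term: 0.41 × 52.381 = 21.476; length term: −500/21 = −23.81
Tm = 81.5 + (-25.78) + 21.476 − 23.81 = 53.386 → 53.4°C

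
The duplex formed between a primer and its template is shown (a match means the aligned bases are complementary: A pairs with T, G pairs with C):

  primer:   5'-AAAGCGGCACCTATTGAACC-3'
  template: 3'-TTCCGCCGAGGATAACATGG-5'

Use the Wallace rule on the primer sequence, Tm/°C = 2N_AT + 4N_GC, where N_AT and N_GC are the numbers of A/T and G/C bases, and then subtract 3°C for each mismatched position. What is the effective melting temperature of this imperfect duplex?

Primer base counts: A=7, T=3, G=4, C=6 → A+T=10, G+C=10
Perfect-match Tm = 2(10) + 4(10) = 20 + 40 = 60°C
Mismatches (positions where the bases are not complementary): 3 (at positions 3, 9, 17)
Effective Tm = 60 − 3×3 = 60 − 9 = 51°C

51°C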